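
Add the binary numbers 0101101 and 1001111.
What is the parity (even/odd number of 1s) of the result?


0101101 = 45
1001111 = 79
Sum = 124 = 1111100
1s count = 5

odd parity (5 ones in 1111100)


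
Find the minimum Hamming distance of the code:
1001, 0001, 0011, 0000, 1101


Comparing all pairs, minimum distance: 1
Can detect 0 errors, correct 0 errors

1


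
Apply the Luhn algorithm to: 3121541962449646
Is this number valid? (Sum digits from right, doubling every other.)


Luhn sum = 74
74 mod 10 = 4

Invalid (Luhn sum mod 10 = 4)


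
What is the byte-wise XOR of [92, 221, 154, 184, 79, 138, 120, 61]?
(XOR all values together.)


XOR chain: 92 ^ 221 ^ 154 ^ 184 ^ 79 ^ 138 ^ 120 ^ 61 = 35

35


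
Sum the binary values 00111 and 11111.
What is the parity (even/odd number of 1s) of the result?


00111 = 7
11111 = 31
Sum = 38 = 100110
1s count = 3

odd parity (3 ones in 100110)


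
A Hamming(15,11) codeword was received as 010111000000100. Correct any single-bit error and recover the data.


Syndrome = 8: error at position 8

Data: 01100000100 (corrected bit 8)


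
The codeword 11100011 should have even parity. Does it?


Number of 1s: 5

No, parity error (5 ones)


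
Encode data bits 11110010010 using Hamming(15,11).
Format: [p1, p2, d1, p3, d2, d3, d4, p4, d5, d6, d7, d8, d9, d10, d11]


Parity bits: p1=0, p2=1, p3=0, p4=0

011011100010010


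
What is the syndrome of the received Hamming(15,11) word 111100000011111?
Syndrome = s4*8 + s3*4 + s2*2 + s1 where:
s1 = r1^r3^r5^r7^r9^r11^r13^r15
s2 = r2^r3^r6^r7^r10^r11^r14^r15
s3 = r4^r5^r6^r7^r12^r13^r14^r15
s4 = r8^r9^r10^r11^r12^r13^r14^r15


s1=1, s2=1, s3=1, s4=1

Syndrome = 15 (error at position 15)


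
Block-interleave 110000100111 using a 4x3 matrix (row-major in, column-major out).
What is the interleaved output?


Matrix:
  110
  000
  100
  111
Read columns: 101110010001

101110010001


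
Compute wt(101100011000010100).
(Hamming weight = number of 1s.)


Counting 1s in 101100011000010100

7


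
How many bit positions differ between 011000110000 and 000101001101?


XOR: 011101111101
Count of 1s: 9

9


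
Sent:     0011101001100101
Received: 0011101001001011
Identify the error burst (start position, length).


XOR: 0000000000101110

Burst at position 10, length 5


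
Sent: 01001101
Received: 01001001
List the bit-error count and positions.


XOR: 00000100

1 error(s) at position(s): 5


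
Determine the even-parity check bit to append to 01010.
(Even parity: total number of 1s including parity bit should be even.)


Number of 1s in data: 2
Parity bit: 0

0


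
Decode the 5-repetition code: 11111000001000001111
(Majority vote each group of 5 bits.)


Groups: 11111, 00000, 10000, 01111
Majority votes: 1001

1001


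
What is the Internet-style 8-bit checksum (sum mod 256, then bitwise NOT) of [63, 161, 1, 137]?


Sum = 362 mod 256 = 106
Complement = 149

149


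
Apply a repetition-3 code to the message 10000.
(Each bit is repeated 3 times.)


Each bit -> 3 copies

111000000000000


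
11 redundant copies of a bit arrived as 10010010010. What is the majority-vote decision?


Ones: 4 out of 11
Threshold: 6

0 (4/11 voted 1)


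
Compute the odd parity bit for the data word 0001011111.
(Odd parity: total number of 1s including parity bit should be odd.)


Number of 1s in data: 6
Parity bit: 1

1


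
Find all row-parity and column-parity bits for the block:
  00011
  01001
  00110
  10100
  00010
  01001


Row parities: 000010
Column parities: 10011

Row P: 000010, Col P: 10011, Corner: 1


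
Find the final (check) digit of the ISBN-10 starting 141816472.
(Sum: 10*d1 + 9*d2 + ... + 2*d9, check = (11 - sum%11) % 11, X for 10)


Weighted sum: 187
187 mod 11 = 0

Check digit: 0


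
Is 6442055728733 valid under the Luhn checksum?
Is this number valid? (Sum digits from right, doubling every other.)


Luhn sum = 58
58 mod 10 = 8

Invalid (Luhn sum mod 10 = 8)


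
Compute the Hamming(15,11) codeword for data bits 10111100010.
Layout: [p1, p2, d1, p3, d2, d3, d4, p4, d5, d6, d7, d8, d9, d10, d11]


Parity bits: p1=1, p2=1, p3=1, p4=1

111101111100010


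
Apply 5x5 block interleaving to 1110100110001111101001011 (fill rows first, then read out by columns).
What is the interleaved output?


Matrix:
  11101
  00110
  00111
  11010
  01011
Read columns: 1001010011111000111110101

1001010011111000111110101


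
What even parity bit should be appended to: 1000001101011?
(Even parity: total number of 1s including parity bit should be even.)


Number of 1s in data: 6
Parity bit: 0

0


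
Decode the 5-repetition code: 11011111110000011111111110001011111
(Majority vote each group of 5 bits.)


Groups: 11011, 11111, 00000, 11111, 11111, 00010, 11111
Majority votes: 1101101

1101101


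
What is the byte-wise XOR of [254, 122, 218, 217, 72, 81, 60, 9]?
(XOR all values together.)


XOR chain: 254 ^ 122 ^ 218 ^ 217 ^ 72 ^ 81 ^ 60 ^ 9 = 171

171


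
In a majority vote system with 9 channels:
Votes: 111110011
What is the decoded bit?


Ones: 7 out of 9
Threshold: 5

1 (7/9 voted 1)


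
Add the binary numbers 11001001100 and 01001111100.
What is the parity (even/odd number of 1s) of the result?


11001001100 = 1612
01001111100 = 636
Sum = 2248 = 100011001000
1s count = 4

even parity (4 ones in 100011001000)


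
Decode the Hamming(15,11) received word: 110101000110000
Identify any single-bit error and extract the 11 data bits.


Syndrome = 0: no error detected

Data: 00100110000 (no errors)


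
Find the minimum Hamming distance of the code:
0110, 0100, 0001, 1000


Comparing all pairs, minimum distance: 1
Can detect 0 errors, correct 0 errors

1


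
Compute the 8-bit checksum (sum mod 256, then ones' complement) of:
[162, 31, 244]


Sum = 437 mod 256 = 181
Complement = 74

74


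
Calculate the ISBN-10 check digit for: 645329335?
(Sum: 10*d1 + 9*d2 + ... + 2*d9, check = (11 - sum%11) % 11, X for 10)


Weighted sum: 245
245 mod 11 = 3

Check digit: 8


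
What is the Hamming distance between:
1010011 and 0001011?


XOR: 1011000
Count of 1s: 3

3


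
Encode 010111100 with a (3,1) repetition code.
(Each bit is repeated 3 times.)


Each bit -> 3 copies

000111000111111111111000000


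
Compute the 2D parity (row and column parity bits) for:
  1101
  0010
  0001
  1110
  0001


Row parities: 11111
Column parities: 0001

Row P: 11111, Col P: 0001, Corner: 1


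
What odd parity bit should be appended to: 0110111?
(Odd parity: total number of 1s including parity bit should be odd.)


Number of 1s in data: 5
Parity bit: 0

0


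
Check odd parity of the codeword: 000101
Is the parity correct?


Number of 1s: 2

No, parity error (2 ones)


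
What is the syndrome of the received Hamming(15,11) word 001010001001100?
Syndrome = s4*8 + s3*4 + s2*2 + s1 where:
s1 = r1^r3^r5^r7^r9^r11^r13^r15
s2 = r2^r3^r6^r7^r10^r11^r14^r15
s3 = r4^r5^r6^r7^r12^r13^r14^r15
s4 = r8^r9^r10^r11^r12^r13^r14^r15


s1=0, s2=1, s3=1, s4=1

Syndrome = 14 (error at position 14)


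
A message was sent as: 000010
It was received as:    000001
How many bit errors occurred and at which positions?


XOR: 000011

2 error(s) at position(s): 4, 5


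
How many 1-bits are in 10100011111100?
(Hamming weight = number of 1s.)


Counting 1s in 10100011111100

8


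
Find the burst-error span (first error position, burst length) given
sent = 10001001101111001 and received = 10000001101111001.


XOR: 00001000000000000

Burst at position 4, length 1


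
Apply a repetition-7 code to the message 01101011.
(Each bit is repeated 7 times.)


Each bit -> 7 copies

00000001111111111111100000001111111000000011111111111111


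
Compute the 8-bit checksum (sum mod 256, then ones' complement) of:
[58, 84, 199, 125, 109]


Sum = 575 mod 256 = 63
Complement = 192

192


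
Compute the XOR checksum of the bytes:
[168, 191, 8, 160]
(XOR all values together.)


XOR chain: 168 ^ 191 ^ 8 ^ 160 = 191

191


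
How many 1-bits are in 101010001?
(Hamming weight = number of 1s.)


Counting 1s in 101010001

4


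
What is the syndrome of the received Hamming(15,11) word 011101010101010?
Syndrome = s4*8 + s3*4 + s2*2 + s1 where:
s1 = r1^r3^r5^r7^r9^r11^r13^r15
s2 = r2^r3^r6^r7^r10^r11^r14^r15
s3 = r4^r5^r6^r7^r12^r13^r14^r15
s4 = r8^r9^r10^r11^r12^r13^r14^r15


s1=1, s2=1, s3=0, s4=0

Syndrome = 3 (error at position 3)


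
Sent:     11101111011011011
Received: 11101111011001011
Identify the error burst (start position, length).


XOR: 00000000000010000

Burst at position 12, length 1


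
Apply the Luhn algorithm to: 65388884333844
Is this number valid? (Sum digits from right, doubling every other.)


Luhn sum = 83
83 mod 10 = 3

Invalid (Luhn sum mod 10 = 3)


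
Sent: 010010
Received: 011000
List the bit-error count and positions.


XOR: 001010

2 error(s) at position(s): 2, 4


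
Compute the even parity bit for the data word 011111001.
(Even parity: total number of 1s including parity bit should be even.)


Number of 1s in data: 6
Parity bit: 0

0


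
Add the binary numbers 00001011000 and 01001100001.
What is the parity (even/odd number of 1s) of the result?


00001011000 = 88
01001100001 = 609
Sum = 697 = 1010111001
1s count = 6

even parity (6 ones in 1010111001)


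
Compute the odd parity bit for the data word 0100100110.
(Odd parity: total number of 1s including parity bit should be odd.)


Number of 1s in data: 4
Parity bit: 1

1


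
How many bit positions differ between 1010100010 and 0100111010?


XOR: 1110011000
Count of 1s: 5

5


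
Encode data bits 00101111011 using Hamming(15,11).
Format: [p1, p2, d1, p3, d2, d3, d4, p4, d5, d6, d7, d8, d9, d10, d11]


Parity bits: p1=1, p2=1, p3=0, p4=0

110001001111011


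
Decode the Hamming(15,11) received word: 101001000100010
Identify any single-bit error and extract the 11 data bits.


Syndrome = 0: no error detected

Data: 10100100010 (no errors)


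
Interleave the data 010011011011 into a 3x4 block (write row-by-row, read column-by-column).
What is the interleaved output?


Matrix:
  0100
  1101
  1011
Read columns: 011110001011

011110001011


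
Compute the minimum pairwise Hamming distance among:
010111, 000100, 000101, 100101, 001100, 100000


Comparing all pairs, minimum distance: 1
Can detect 0 errors, correct 0 errors

1


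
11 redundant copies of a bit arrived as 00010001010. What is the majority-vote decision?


Ones: 3 out of 11
Threshold: 6

0 (3/11 voted 1)


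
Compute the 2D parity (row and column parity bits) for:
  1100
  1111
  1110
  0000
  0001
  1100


Row parities: 001010
Column parities: 0000

Row P: 001010, Col P: 0000, Corner: 0


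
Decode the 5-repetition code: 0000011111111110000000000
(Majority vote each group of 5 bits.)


Groups: 00000, 11111, 11111, 00000, 00000
Majority votes: 01100

01100


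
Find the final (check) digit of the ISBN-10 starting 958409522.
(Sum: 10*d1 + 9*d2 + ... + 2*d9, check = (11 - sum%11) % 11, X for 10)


Weighted sum: 302
302 mod 11 = 5

Check digit: 6


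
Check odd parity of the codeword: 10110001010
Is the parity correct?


Number of 1s: 5

Yes, parity is correct (5 ones)


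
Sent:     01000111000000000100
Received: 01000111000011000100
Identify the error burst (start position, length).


XOR: 00000000000011000000

Burst at position 12, length 2


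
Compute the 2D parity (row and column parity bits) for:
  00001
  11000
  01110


Row parities: 101
Column parities: 10111

Row P: 101, Col P: 10111, Corner: 0


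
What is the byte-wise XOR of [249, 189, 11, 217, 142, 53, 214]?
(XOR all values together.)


XOR chain: 249 ^ 189 ^ 11 ^ 217 ^ 142 ^ 53 ^ 214 = 251

251


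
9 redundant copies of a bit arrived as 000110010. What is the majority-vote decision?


Ones: 3 out of 9
Threshold: 5

0 (3/9 voted 1)


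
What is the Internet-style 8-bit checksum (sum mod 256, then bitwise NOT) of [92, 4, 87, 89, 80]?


Sum = 352 mod 256 = 96
Complement = 159

159


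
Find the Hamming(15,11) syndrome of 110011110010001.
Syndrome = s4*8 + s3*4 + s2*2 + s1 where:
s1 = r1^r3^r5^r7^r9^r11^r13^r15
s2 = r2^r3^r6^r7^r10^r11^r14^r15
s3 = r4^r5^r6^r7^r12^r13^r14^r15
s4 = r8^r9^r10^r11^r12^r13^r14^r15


s1=1, s2=1, s3=0, s4=1

Syndrome = 11 (error at position 11)


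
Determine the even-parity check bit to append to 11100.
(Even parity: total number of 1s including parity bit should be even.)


Number of 1s in data: 3
Parity bit: 1

1


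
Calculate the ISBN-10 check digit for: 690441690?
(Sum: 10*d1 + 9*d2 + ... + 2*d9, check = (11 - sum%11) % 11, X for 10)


Weighted sum: 249
249 mod 11 = 7

Check digit: 4


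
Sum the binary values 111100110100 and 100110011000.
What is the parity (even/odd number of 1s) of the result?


111100110100 = 3892
100110011000 = 2456
Sum = 6348 = 1100011001100
1s count = 6

even parity (6 ones in 1100011001100)


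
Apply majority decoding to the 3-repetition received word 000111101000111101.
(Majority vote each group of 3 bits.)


Groups: 000, 111, 101, 000, 111, 101
Majority votes: 011011

011011


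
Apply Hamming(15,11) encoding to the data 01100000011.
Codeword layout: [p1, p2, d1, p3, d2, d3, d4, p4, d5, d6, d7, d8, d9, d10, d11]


Parity bits: p1=0, p2=1, p3=0, p4=0

010011000000011


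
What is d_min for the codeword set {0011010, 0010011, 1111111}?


Comparing all pairs, minimum distance: 2
Can detect 1 errors, correct 0 errors

2


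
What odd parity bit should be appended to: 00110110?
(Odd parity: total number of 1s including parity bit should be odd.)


Number of 1s in data: 4
Parity bit: 1

1


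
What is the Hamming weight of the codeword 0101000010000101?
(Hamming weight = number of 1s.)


Counting 1s in 0101000010000101

5


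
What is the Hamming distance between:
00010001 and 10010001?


XOR: 10000000
Count of 1s: 1

1


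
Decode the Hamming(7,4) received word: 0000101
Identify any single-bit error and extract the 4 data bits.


Syndrome = 2: error at position 2

Data: 0101 (corrected bit 2)


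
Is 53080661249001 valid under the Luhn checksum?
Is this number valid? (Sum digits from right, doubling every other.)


Luhn sum = 40
40 mod 10 = 0

Valid (Luhn sum mod 10 = 0)


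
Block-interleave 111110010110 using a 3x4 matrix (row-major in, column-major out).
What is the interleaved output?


Matrix:
  1111
  1001
  0110
Read columns: 110101101110

110101101110


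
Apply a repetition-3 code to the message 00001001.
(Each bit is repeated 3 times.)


Each bit -> 3 copies

000000000000111000000111


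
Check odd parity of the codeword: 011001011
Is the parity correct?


Number of 1s: 5

Yes, parity is correct (5 ones)


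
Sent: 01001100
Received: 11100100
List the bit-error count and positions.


XOR: 10101000

3 error(s) at position(s): 0, 2, 4


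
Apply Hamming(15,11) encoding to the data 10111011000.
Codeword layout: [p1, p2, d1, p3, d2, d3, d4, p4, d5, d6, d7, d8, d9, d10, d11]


Parity bits: p1=0, p2=0, p3=1, p4=1

001101111011000


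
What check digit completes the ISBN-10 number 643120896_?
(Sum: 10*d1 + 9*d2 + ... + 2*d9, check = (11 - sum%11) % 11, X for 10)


Weighted sum: 210
210 mod 11 = 1

Check digit: X


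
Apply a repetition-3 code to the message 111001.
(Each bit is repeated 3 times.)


Each bit -> 3 copies

111111111000000111


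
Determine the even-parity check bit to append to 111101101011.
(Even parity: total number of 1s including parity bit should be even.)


Number of 1s in data: 9
Parity bit: 1

1


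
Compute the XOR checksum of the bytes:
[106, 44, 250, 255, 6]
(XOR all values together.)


XOR chain: 106 ^ 44 ^ 250 ^ 255 ^ 6 = 69

69


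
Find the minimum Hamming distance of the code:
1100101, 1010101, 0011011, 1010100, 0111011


Comparing all pairs, minimum distance: 1
Can detect 0 errors, correct 0 errors

1


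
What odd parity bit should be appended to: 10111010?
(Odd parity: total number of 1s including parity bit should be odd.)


Number of 1s in data: 5
Parity bit: 0

0


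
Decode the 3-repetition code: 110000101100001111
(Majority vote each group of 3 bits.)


Groups: 110, 000, 101, 100, 001, 111
Majority votes: 101001

101001


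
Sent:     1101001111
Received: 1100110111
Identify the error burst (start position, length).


XOR: 0001111000

Burst at position 3, length 4


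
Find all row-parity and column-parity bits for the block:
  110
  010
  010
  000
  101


Row parities: 01100
Column parities: 011

Row P: 01100, Col P: 011, Corner: 0


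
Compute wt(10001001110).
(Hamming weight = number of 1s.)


Counting 1s in 10001001110

5


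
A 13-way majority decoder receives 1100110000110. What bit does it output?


Ones: 6 out of 13
Threshold: 7

0 (6/13 voted 1)


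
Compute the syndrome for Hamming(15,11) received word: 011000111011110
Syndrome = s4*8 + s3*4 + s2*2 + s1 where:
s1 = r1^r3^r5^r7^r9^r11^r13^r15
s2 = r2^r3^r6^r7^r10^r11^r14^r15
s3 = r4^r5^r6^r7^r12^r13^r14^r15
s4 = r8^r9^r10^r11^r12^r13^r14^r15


s1=1, s2=1, s3=0, s4=0

Syndrome = 3 (error at position 3)


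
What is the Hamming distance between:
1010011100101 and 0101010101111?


XOR: 1111001001010
Count of 1s: 7

7


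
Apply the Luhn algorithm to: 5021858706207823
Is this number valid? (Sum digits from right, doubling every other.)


Luhn sum = 62
62 mod 10 = 2

Invalid (Luhn sum mod 10 = 2)


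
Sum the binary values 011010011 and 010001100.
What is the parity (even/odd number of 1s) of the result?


011010011 = 211
010001100 = 140
Sum = 351 = 101011111
1s count = 7

odd parity (7 ones in 101011111)


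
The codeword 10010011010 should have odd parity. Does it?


Number of 1s: 5

Yes, parity is correct (5 ones)


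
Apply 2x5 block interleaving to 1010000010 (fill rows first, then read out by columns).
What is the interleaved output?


Matrix:
  10100
  00010
Read columns: 1000100100

1000100100


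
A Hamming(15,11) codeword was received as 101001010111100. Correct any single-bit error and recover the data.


Syndrome = 12: error at position 12

Data: 10100110100 (corrected bit 12)


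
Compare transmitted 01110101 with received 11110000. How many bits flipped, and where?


XOR: 10000101

3 error(s) at position(s): 0, 5, 7


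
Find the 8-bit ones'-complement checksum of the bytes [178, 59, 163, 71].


Sum = 471 mod 256 = 215
Complement = 40

40


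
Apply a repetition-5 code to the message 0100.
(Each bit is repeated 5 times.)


Each bit -> 5 copies

00000111110000000000


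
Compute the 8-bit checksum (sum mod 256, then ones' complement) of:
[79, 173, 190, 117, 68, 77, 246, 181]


Sum = 1131 mod 256 = 107
Complement = 148

148


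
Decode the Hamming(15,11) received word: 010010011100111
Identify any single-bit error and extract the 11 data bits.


Syndrome = 0: no error detected

Data: 01001100111 (no errors)


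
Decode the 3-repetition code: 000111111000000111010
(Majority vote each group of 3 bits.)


Groups: 000, 111, 111, 000, 000, 111, 010
Majority votes: 0110010

0110010


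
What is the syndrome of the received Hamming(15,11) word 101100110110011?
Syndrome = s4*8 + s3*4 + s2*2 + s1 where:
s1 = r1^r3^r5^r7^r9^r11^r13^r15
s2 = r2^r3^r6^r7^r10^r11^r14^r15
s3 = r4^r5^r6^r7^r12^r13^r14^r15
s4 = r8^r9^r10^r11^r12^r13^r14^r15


s1=1, s2=0, s3=0, s4=1

Syndrome = 9 (error at position 9)


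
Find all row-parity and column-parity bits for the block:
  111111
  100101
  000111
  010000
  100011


Row parities: 01111
Column parities: 101110

Row P: 01111, Col P: 101110, Corner: 0


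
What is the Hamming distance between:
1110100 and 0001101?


XOR: 1111001
Count of 1s: 5

5


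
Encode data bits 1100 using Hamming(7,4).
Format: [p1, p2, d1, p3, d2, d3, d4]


Parity bits: p1=0, p2=1, p3=1

0111100


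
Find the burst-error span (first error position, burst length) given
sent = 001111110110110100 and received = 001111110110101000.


XOR: 000000000000011100

Burst at position 13, length 3


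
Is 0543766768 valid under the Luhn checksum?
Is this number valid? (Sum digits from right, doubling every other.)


Luhn sum = 48
48 mod 10 = 8

Invalid (Luhn sum mod 10 = 8)


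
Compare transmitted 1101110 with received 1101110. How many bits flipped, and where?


XOR: 0000000

0 errors (received matches sent)


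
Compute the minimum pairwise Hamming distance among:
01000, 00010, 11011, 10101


Comparing all pairs, minimum distance: 2
Can detect 1 errors, correct 0 errors

2


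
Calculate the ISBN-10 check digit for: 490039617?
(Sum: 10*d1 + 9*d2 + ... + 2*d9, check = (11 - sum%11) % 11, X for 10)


Weighted sum: 225
225 mod 11 = 5

Check digit: 6


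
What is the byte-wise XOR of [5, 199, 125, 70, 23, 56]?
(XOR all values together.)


XOR chain: 5 ^ 199 ^ 125 ^ 70 ^ 23 ^ 56 = 214

214


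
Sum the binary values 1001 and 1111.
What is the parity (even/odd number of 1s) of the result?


1001 = 9
1111 = 15
Sum = 24 = 11000
1s count = 2

even parity (2 ones in 11000)


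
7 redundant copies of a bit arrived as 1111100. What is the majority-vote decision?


Ones: 5 out of 7
Threshold: 4

1 (5/7 voted 1)


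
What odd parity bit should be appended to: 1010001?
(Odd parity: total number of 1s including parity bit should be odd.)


Number of 1s in data: 3
Parity bit: 0

0


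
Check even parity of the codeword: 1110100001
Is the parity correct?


Number of 1s: 5

No, parity error (5 ones)


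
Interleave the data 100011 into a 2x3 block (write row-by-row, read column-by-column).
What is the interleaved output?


Matrix:
  100
  011
Read columns: 100101

100101


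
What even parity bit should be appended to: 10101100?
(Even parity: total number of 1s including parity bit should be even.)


Number of 1s in data: 4
Parity bit: 0

0


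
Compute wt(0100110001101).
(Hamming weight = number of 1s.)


Counting 1s in 0100110001101

6


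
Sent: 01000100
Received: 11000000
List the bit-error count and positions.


XOR: 10000100

2 error(s) at position(s): 0, 5


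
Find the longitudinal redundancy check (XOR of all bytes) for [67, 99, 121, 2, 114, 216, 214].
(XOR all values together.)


XOR chain: 67 ^ 99 ^ 121 ^ 2 ^ 114 ^ 216 ^ 214 = 39

39


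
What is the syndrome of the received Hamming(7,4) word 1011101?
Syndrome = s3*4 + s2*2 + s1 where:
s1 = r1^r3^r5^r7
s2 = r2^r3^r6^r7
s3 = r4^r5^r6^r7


s1=0, s2=0, s3=1

Syndrome = 4 (error at position 4)


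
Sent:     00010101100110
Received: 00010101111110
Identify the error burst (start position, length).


XOR: 00000000011000

Burst at position 9, length 2


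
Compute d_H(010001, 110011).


XOR: 100010
Count of 1s: 2

2


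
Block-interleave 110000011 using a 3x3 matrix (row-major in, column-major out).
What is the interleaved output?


Matrix:
  110
  000
  011
Read columns: 100101001

100101001


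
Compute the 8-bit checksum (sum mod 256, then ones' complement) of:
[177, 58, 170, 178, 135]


Sum = 718 mod 256 = 206
Complement = 49

49


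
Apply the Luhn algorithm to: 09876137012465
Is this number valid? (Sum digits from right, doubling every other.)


Luhn sum = 57
57 mod 10 = 7

Invalid (Luhn sum mod 10 = 7)


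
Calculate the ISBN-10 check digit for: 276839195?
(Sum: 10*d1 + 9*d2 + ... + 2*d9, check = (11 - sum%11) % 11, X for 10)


Weighted sum: 291
291 mod 11 = 5

Check digit: 6


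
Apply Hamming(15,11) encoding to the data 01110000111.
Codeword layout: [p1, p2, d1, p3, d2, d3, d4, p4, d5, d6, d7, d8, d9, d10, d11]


Parity bits: p1=0, p2=0, p3=0, p4=1

000011110000111


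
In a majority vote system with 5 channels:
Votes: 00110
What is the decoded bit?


Ones: 2 out of 5
Threshold: 3

0 (2/5 voted 1)


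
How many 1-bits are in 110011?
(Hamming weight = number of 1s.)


Counting 1s in 110011

4


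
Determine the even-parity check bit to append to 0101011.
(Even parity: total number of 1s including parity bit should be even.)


Number of 1s in data: 4
Parity bit: 0

0


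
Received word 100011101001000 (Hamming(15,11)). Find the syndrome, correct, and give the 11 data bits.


Syndrome = 0: no error detected

Data: 01111001000 (no errors)


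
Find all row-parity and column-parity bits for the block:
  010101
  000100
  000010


Row parities: 111
Column parities: 010011

Row P: 111, Col P: 010011, Corner: 1


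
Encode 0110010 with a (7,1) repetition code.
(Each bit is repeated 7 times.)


Each bit -> 7 copies

0000000111111111111110000000000000011111110000000


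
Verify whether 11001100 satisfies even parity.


Number of 1s: 4

Yes, parity is correct (4 ones)


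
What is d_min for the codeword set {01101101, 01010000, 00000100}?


Comparing all pairs, minimum distance: 3
Can detect 2 errors, correct 1 errors

3


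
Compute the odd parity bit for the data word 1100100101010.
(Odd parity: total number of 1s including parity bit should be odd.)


Number of 1s in data: 6
Parity bit: 1

1


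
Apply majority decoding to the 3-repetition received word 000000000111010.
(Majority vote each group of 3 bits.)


Groups: 000, 000, 000, 111, 010
Majority votes: 00010

00010


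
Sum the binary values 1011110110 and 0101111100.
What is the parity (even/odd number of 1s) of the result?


1011110110 = 758
0101111100 = 380
Sum = 1138 = 10001110010
1s count = 5

odd parity (5 ones in 10001110010)


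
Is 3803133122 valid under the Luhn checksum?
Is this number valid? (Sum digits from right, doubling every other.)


Luhn sum = 35
35 mod 10 = 5

Invalid (Luhn sum mod 10 = 5)


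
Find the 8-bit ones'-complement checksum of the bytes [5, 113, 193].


Sum = 311 mod 256 = 55
Complement = 200

200


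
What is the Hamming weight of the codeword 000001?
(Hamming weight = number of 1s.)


Counting 1s in 000001

1


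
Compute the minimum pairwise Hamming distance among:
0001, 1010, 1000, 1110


Comparing all pairs, minimum distance: 1
Can detect 0 errors, correct 0 errors

1


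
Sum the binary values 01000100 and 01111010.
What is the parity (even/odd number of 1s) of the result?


01000100 = 68
01111010 = 122
Sum = 190 = 10111110
1s count = 6

even parity (6 ones in 10111110)


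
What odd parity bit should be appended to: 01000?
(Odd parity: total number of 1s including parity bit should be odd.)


Number of 1s in data: 1
Parity bit: 0

0


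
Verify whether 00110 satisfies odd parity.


Number of 1s: 2

No, parity error (2 ones)


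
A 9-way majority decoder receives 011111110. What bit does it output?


Ones: 7 out of 9
Threshold: 5

1 (7/9 voted 1)


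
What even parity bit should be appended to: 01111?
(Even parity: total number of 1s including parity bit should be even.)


Number of 1s in data: 4
Parity bit: 0

0


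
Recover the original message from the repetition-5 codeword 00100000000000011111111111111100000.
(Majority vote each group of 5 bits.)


Groups: 00100, 00000, 00000, 11111, 11111, 11111, 00000
Majority votes: 0001110

0001110


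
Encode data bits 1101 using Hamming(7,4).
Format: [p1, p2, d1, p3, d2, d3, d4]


Parity bits: p1=1, p2=0, p3=0

1010101


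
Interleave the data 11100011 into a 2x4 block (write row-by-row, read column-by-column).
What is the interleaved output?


Matrix:
  1110
  0011
Read columns: 10101101

10101101


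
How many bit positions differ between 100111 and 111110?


XOR: 011001
Count of 1s: 3

3


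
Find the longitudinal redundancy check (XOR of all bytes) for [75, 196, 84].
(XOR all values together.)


XOR chain: 75 ^ 196 ^ 84 = 219

219


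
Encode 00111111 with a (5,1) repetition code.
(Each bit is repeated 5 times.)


Each bit -> 5 copies

0000000000111111111111111111111111111111


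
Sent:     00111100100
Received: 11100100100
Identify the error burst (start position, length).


XOR: 11011000000

Burst at position 0, length 5


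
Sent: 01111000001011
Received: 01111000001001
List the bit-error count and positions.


XOR: 00000000000010

1 error(s) at position(s): 12


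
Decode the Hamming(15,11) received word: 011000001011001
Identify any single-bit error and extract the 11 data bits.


Syndrome = 0: no error detected

Data: 10001011001 (no errors)


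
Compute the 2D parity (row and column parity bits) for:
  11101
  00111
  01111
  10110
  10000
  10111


Row parities: 010110
Column parities: 00100

Row P: 010110, Col P: 00100, Corner: 1


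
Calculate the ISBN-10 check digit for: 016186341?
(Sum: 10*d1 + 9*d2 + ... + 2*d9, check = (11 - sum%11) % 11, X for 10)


Weighted sum: 168
168 mod 11 = 3

Check digit: 8


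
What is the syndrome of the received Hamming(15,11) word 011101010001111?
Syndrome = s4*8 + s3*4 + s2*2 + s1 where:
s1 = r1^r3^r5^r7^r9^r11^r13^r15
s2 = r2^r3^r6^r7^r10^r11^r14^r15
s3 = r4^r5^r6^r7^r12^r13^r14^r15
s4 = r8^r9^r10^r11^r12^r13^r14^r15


s1=1, s2=1, s3=0, s4=1

Syndrome = 11 (error at position 11)


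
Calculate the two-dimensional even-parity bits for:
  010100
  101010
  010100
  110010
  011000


Row parities: 01010
Column parities: 000000

Row P: 01010, Col P: 000000, Corner: 0


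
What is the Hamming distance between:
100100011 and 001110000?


XOR: 101010011
Count of 1s: 5

5


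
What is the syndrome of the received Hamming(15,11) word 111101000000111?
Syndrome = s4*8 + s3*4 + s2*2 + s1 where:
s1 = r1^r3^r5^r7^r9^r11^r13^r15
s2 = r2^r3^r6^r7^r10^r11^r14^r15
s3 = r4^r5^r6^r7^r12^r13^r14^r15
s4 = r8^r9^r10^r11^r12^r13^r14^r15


s1=0, s2=1, s3=1, s4=1

Syndrome = 14 (error at position 14)


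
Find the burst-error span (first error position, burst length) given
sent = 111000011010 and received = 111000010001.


XOR: 000000001011

Burst at position 8, length 4


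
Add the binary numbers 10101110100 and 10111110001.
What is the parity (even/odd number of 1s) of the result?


10101110100 = 1396
10111110001 = 1521
Sum = 2917 = 101101100101
1s count = 7

odd parity (7 ones in 101101100101)


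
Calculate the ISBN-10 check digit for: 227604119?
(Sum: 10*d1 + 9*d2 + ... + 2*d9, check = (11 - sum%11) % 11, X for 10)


Weighted sum: 181
181 mod 11 = 5

Check digit: 6


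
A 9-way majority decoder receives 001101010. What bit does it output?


Ones: 4 out of 9
Threshold: 5

0 (4/9 voted 1)


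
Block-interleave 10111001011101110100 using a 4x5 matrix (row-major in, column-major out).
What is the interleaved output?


Matrix:
  10111
  00101
  11011
  10100
Read columns: 10110010110110101110

10110010110110101110


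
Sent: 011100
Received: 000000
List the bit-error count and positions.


XOR: 011100

3 error(s) at position(s): 1, 2, 3


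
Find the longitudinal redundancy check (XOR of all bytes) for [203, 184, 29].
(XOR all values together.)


XOR chain: 203 ^ 184 ^ 29 = 110

110


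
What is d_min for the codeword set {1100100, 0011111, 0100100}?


Comparing all pairs, minimum distance: 1
Can detect 0 errors, correct 0 errors

1


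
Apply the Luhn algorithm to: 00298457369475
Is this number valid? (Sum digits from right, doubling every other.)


Luhn sum = 67
67 mod 10 = 7

Invalid (Luhn sum mod 10 = 7)


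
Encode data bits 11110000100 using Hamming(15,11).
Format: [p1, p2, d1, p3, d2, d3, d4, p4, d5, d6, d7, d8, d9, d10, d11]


Parity bits: p1=0, p2=1, p3=0, p4=1

011011110000100


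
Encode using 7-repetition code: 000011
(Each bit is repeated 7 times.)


Each bit -> 7 copies

000000000000000000000000000011111111111111


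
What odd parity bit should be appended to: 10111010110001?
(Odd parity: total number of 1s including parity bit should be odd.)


Number of 1s in data: 8
Parity bit: 1

1


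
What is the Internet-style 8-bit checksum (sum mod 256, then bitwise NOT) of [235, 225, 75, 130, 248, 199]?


Sum = 1112 mod 256 = 88
Complement = 167

167


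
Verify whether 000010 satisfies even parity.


Number of 1s: 1

No, parity error (1 ones)


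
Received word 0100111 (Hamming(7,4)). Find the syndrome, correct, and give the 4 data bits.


Syndrome = 6: error at position 6

Data: 0101 (corrected bit 6)


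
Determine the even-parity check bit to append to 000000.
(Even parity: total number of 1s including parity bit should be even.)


Number of 1s in data: 0
Parity bit: 0

0


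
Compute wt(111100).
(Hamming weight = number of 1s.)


Counting 1s in 111100

4


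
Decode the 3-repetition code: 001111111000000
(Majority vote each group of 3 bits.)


Groups: 001, 111, 111, 000, 000
Majority votes: 01100

01100


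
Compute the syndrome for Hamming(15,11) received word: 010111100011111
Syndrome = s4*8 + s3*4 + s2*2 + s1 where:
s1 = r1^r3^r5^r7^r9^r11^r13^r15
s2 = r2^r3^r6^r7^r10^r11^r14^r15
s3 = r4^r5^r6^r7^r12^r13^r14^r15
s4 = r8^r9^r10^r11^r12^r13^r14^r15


s1=1, s2=0, s3=0, s4=1

Syndrome = 9 (error at position 9)


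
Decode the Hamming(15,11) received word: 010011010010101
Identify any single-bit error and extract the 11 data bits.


Syndrome = 0: no error detected

Data: 01100010101 (no errors)


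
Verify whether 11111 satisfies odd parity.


Number of 1s: 5

Yes, parity is correct (5 ones)


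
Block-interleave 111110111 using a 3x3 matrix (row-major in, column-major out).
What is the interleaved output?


Matrix:
  111
  110
  111
Read columns: 111111101

111111101


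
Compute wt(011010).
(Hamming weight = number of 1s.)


Counting 1s in 011010

3


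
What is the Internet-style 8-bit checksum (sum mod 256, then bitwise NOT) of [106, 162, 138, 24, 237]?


Sum = 667 mod 256 = 155
Complement = 100

100


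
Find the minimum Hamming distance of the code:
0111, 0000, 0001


Comparing all pairs, minimum distance: 1
Can detect 0 errors, correct 0 errors

1


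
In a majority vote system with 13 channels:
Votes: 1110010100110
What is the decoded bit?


Ones: 7 out of 13
Threshold: 7

1 (7/13 voted 1)


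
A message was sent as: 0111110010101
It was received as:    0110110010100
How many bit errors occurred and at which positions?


XOR: 0001000000001

2 error(s) at position(s): 3, 12


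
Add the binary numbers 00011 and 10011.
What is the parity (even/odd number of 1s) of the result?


00011 = 3
10011 = 19
Sum = 22 = 10110
1s count = 3

odd parity (3 ones in 10110)


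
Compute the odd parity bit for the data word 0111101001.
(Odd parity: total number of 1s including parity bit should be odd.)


Number of 1s in data: 6
Parity bit: 1

1


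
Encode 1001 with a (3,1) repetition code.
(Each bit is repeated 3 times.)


Each bit -> 3 copies

111000000111


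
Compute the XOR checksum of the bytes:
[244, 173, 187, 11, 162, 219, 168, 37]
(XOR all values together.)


XOR chain: 244 ^ 173 ^ 187 ^ 11 ^ 162 ^ 219 ^ 168 ^ 37 = 29

29


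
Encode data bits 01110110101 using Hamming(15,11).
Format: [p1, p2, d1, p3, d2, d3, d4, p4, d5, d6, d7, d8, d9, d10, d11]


Parity bits: p1=1, p2=1, p3=1, p4=0

110111100110101


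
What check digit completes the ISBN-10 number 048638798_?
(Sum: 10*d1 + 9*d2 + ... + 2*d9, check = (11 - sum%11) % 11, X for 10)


Weighted sum: 271
271 mod 11 = 7

Check digit: 4


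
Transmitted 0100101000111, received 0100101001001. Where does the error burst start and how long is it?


XOR: 0000000001110

Burst at position 9, length 3


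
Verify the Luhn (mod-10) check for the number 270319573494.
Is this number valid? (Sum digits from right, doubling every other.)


Luhn sum = 56
56 mod 10 = 6

Invalid (Luhn sum mod 10 = 6)


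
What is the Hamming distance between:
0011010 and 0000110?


XOR: 0011100
Count of 1s: 3

3


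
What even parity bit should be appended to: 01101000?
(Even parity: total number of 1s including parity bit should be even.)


Number of 1s in data: 3
Parity bit: 1

1


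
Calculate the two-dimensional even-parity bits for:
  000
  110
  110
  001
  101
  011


Row parities: 000100
Column parities: 111

Row P: 000100, Col P: 111, Corner: 1


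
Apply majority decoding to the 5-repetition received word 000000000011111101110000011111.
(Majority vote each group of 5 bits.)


Groups: 00000, 00000, 11111, 10111, 00000, 11111
Majority votes: 001101

001101


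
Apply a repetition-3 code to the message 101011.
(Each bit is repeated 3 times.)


Each bit -> 3 copies

111000111000111111


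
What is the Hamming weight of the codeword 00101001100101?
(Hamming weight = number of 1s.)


Counting 1s in 00101001100101

6


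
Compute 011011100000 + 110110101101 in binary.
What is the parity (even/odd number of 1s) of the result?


011011100000 = 1760
110110101101 = 3501
Sum = 5261 = 1010010001101
1s count = 6

even parity (6 ones in 1010010001101)


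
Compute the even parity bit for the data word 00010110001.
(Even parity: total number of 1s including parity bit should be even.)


Number of 1s in data: 4
Parity bit: 0

0


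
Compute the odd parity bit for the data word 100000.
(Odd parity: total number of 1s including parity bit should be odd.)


Number of 1s in data: 1
Parity bit: 0

0


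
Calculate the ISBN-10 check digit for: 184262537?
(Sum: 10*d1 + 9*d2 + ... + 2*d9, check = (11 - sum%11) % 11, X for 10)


Weighted sum: 217
217 mod 11 = 8

Check digit: 3


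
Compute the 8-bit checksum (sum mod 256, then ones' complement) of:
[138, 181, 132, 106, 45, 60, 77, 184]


Sum = 923 mod 256 = 155
Complement = 100

100


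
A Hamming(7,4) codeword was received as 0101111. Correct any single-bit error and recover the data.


Syndrome = 2: error at position 2

Data: 0111 (corrected bit 2)


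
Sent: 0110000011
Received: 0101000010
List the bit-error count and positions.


XOR: 0011000001

3 error(s) at position(s): 2, 3, 9


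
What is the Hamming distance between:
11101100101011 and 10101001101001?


XOR: 01000101000010
Count of 1s: 4

4


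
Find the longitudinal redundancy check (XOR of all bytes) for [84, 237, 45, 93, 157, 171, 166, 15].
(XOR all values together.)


XOR chain: 84 ^ 237 ^ 45 ^ 93 ^ 157 ^ 171 ^ 166 ^ 15 = 86

86


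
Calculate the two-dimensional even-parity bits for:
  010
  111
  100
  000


Row parities: 1110
Column parities: 001

Row P: 1110, Col P: 001, Corner: 1


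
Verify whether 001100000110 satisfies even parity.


Number of 1s: 4

Yes, parity is correct (4 ones)


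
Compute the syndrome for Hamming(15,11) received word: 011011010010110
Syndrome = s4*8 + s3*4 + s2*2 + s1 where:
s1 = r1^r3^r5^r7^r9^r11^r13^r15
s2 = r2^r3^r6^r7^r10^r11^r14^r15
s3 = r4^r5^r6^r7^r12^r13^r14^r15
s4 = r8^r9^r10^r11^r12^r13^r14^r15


s1=0, s2=1, s3=0, s4=0

Syndrome = 2 (error at position 2)


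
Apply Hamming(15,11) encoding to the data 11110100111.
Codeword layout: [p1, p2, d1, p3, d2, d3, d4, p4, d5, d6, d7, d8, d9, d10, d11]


Parity bits: p1=1, p2=0, p3=0, p4=0

101011100100111


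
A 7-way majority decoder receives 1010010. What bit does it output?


Ones: 3 out of 7
Threshold: 4

0 (3/7 voted 1)


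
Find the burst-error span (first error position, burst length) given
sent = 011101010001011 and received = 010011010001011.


XOR: 001110000000000

Burst at position 2, length 3
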